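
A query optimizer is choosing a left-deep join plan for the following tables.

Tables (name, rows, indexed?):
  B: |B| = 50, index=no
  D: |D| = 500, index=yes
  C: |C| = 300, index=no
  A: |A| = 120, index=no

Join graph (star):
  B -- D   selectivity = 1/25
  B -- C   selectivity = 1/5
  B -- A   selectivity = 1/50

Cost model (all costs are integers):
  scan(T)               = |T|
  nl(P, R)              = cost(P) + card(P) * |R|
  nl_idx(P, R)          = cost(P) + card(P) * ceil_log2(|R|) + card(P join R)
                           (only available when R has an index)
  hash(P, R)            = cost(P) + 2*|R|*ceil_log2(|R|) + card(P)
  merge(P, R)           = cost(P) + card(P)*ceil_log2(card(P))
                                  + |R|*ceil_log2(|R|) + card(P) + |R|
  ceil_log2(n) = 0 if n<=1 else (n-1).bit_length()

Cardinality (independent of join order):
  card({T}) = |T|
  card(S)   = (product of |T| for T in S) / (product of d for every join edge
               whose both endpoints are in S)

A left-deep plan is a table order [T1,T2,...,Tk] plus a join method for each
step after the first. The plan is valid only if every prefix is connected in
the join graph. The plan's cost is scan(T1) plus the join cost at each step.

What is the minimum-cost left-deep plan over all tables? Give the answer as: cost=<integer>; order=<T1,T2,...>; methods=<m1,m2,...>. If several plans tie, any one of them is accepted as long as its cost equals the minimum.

Selinger DP (subsets sized 1..n):
  {B}: scan cost=50, card=50
  {D}: scan cost=500, card=500
  {C}: scan cost=300, card=300
  {A}: scan cost=120, card=120
  {BD}: card=1000; try (D,nl_idx)→1500, (B,hash)→1600, (D,merge)→5400, (B,merge)→5850, (D,hash)→9100, (D,nl)→25050 …(+1); best=1500 via (D,nl_idx)
  {BC}: card=3000; try (B,hash)→1200, (C,merge)→3400, (B,merge)→3650, (C,hash)→5500, (C,nl)→15050, (B,nl)→15300; best=1200 via (B,hash)
  {AB}: card=120; try (B,hash)→840, (A,merge)→1360, (B,merge)→1430, (A,hash)→1780, (A,nl)→6050, (B,nl)→6120; best=840 via (B,hash)
  {BCD}: card=60000; try (C,hash)→7900, (D,hash)→13200, (C,merge)→15500, (D,merge)→45200, (D,nl_idx)→88200, (C,nl)→301500 …(+1); best=7900 via (C,hash)
  {ABD}: card=2400; try (A,hash)→4180, (D,nl_idx)→4320, (D,merge)→6800, (D,hash)→9960, (A,merge)→13460, (D,nl)→60840 …(+1); best=4180 via (A,hash)
  {ABC}: card=7200; try (C,merge)→4800, (A,hash)→5880, (C,hash)→6360, (C,nl)→36840, (A,merge)→41160, (A,nl)→361200; best=4800 via (C,merge)
  {ABCD}: card=144000; try (C,hash)→11980, (D,hash)→21000, (C,merge)→38380, (A,hash)→69580, (D,merge)→110600, (D,nl_idx)→213600 …(+4); best=11980 via (C,hash)

cost=11980; order=B,D,A,C; methods=nl_idx,hash,hash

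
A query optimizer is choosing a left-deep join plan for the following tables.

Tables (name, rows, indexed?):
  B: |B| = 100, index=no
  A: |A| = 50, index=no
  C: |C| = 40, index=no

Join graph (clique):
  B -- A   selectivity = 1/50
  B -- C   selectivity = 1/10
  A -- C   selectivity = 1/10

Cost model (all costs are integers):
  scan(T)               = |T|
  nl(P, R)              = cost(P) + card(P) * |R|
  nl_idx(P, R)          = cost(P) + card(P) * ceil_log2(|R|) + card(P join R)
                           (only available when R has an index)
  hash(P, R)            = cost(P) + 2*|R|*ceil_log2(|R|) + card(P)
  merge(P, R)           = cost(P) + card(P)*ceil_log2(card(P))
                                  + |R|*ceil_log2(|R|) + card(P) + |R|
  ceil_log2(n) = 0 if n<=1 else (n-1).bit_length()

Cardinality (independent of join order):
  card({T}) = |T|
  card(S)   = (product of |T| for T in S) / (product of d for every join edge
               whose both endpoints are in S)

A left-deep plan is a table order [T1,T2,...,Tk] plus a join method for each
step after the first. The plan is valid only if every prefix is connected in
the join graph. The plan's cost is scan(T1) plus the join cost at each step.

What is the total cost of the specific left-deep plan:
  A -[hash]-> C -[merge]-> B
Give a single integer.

3180

step 1: scan A: cost=50, card=50
step 2: join C via hash
    card(P join C) = 50*40/(10) = 200
    cost = 50 + 2*40*6 + 50 = 580
step 3: join B via merge
    card(P join B) = 200*100/(50*10) = 40
    cost = 580 + 200*8 + 100*7 + 200 + 100 = 3180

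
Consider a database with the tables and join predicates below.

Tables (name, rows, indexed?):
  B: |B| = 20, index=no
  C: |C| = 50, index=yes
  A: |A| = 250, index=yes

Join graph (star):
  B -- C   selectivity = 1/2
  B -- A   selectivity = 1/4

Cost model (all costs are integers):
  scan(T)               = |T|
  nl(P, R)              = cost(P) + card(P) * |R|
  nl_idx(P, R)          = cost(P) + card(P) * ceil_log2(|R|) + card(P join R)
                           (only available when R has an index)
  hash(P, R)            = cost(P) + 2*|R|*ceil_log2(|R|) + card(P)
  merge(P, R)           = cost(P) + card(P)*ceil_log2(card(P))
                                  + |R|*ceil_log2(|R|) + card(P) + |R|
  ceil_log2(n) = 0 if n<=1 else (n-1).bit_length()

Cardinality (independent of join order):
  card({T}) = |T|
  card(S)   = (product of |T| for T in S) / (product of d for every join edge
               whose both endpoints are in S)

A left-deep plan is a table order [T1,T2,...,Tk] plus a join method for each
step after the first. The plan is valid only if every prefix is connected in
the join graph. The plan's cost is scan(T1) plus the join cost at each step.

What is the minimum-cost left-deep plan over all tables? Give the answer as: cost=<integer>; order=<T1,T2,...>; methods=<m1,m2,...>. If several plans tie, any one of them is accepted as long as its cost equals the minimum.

cost=2550; order=A,B,C; methods=hash,hash

Selinger DP (subsets sized 1..n):
  {B}: scan cost=20, card=20
  {C}: scan cost=50, card=50
  {A}: scan cost=250, card=250
  {BC}: card=500; try (B,hash)→300, (C,merge)→490, (B,merge)→520, (C,hash)→640, (C,nl_idx)→640, (C,nl)→1020 …(+1); best=300 via (B,hash)
  {AB}: card=1250; try (B,hash)→700, (A,nl_idx)→1430, (A,merge)→2390, (B,merge)→2620, (A,hash)→4040, (A,nl)→5020 …(+1); best=700 via (B,hash)
  {ABC}: card=31250; try (C,hash)→2550, (A,hash)→4800, (A,merge)→7550, (C,merge)→16050, (A,nl_idx)→35550, (C,nl_idx)→39450 …(+2); best=2550 via (C,hash)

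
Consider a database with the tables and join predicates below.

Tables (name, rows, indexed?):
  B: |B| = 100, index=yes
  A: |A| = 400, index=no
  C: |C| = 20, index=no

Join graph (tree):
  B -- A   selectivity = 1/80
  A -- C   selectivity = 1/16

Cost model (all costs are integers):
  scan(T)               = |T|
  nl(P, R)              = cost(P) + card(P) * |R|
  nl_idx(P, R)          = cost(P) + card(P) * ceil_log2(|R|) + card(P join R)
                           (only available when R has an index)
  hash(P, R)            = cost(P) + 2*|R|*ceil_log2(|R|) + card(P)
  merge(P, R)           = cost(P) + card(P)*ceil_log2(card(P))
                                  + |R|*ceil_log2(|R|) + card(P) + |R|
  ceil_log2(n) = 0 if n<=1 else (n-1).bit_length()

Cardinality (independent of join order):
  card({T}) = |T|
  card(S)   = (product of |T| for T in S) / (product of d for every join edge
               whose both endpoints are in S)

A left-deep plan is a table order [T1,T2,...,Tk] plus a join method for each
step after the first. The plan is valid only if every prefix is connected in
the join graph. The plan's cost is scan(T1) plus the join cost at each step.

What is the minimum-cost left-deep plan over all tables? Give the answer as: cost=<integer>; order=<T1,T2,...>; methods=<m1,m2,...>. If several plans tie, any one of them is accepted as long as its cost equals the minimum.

Selinger DP (subsets sized 1..n):
  {B}: scan cost=100, card=100
  {A}: scan cost=400, card=400
  {C}: scan cost=20, card=20
  {AB}: card=500; try (B,hash)→2200, (B,nl_idx)→3700, (A,merge)→4900, (B,merge)→5200, (A,hash)→7400, (A,nl)→40100 …(+1); best=2200 via (B,hash)
  {AC}: card=500; try (C,hash)→1000, (A,merge)→4140, (C,merge)→4520, (A,hash)→7240, (A,nl)→8020, (C,nl)→8400; best=1000 via (C,hash)
  {ABC}: card=625; try (C,hash)→2900, (B,hash)→2900, (B,nl_idx)→5125, (B,merge)→6800, (C,merge)→7320, (C,nl)→12200 …(+1); best=2900 via (C,hash)

cost=2900; order=A,B,C; methods=hash,hash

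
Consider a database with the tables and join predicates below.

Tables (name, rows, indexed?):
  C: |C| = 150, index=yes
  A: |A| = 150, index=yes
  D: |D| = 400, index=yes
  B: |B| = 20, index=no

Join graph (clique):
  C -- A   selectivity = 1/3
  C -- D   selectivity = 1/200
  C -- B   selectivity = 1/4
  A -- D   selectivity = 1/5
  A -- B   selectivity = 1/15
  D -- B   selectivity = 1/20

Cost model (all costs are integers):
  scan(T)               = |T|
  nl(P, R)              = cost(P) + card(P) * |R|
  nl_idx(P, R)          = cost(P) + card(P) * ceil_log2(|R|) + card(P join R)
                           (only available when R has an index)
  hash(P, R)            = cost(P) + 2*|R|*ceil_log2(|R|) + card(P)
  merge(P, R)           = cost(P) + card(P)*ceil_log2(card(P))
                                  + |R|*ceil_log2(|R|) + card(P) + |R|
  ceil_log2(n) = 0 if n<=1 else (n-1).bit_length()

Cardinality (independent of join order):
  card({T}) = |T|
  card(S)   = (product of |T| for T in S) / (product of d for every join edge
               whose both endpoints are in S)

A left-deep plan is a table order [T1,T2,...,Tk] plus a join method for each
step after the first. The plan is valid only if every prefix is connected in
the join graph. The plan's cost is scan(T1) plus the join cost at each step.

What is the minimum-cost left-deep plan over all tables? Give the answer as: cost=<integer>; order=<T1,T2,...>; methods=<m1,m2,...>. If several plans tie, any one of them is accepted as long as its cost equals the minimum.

cost=2950; order=C,D,B,A; methods=nl_idx,hash,nl_idx

Selinger DP (subsets sized 1..n):
  {C}: scan cost=150, card=150
  {A}: scan cost=150, card=150
  {D}: scan cost=400, card=400
  {B}: scan cost=20, card=20
  {AC}: card=7500; try (C,hash)→2700, (A,hash)→2700, (C,merge)→2850, (A,merge)→2850, (C,nl_idx)→8850, (A,nl_idx)→8850 …(+2); best=2700 via (C,hash)
  {CD}: card=300; try (D,nl_idx)→1800, (C,hash)→3200, (C,nl_idx)→3900, (D,merge)→5500, (C,merge)→5750, (D,hash)→7500 …(+2); best=1800 via (D,nl_idx)
  {BC}: card=750; try (B,hash)→500, (C,nl_idx)→930, (C,merge)→1490, (B,merge)→1620, (C,hash)→2440, (C,nl)→3020 …(+1); best=500 via (B,hash)
  {AD}: card=12000; try (A,hash)→3200, (D,merge)→5500, (A,merge)→5750, (D,hash)→7500, (D,nl_idx)→13500, (A,nl_idx)→15600 …(+2); best=3200 via (A,hash)
  {AB}: card=200; try (A,nl_idx)→380, (B,hash)→500, (A,merge)→1490, (B,merge)→1620, (A,hash)→2440, (A,nl)→3020 …(+1); best=380 via (A,nl_idx)
  {BD}: card=400; try (D,nl_idx)→600, (B,hash)→1000, (D,merge)→4140, (B,merge)→4520, (D,hash)→7240, (D,nl)→8020 …(+1); best=600 via (D,nl_idx)
  {ACD}: card=3000; try (A,hash)→4500, (A,merge)→6150, (A,nl_idx)→7200, (D,hash)→17400, (C,hash)→17600, (A,nl)→46800 …(+6); best=4500 via (A,hash)
  {ABC}: card=2500; try (C,hash)→2980, (C,merge)→3530, (A,hash)→3650, (C,nl_idx)→4480, (A,nl_idx)→9000, (A,merge)→10100 …(+5); best=2980 via (C,hash)
  {BCD}: card=75; try (B,hash)→2300, (C,hash)→3400, (C,nl_idx)→3875, (B,merge)→4920, (C,merge)→5950, (D,nl_idx)→7325 …(+5); best=2300 via (B,hash)
  {ABD}: card=800; try (D,nl_idx)→2980, (A,hash)→3400, (A,nl_idx)→4600, (A,merge)→5950, (D,merge)→6180, (D,hash)→7780 …(+5); best=2980 via (D,nl_idx)
  {ABCD}: card=50; try (A,nl_idx)→2950, (A,merge)→4250, (A,hash)→4775, (C,hash)→6180, (B,hash)→7700, (C,nl_idx)→9430 …(+9); best=2950 via (A,nl_idx)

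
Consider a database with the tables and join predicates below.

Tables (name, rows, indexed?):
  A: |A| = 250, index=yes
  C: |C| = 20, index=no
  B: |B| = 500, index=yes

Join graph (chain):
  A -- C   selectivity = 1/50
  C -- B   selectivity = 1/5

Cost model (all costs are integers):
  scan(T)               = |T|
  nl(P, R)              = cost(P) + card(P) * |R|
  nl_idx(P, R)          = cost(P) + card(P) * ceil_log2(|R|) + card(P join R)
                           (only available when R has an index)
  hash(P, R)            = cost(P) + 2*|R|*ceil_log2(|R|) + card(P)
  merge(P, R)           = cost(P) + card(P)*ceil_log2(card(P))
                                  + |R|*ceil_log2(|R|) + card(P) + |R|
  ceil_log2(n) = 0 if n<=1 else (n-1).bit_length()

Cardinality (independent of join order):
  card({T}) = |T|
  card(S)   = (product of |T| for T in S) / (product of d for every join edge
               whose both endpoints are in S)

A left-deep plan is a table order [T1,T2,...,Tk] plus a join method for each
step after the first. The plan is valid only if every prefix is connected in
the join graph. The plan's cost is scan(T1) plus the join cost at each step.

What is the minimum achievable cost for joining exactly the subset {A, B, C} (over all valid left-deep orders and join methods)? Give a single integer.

Selinger DP over subsets of {A,B,C}:
  {A}: scan cost=250, card=250
  {C}: scan cost=20, card=20
  {B}: scan cost=500, card=500
  {AC}: card=100; try (A,nl_idx)→280, (C,hash)→700, (A,merge)→2390, (C,merge)→2620, (A,hash)→4040, (A,nl)→5020 …(+1); best=280 via (A,nl_idx)
  {BC}: card=2000; try (C,hash)→1200, (B,nl_idx)→2200, (B,merge)→5140, (C,merge)→5620, (B,hash)→9040, (B,nl)→10020 …(+1); best=1200 via (C,hash)
  {ABC}: card=10000; try (B,merge)→6080, (A,hash)→7200, (B,hash)→9380, (B,nl_idx)→11180, (A,nl_idx)→27200, (A,merge)→27450 …(+2); best=6080 via (B,merge)

6080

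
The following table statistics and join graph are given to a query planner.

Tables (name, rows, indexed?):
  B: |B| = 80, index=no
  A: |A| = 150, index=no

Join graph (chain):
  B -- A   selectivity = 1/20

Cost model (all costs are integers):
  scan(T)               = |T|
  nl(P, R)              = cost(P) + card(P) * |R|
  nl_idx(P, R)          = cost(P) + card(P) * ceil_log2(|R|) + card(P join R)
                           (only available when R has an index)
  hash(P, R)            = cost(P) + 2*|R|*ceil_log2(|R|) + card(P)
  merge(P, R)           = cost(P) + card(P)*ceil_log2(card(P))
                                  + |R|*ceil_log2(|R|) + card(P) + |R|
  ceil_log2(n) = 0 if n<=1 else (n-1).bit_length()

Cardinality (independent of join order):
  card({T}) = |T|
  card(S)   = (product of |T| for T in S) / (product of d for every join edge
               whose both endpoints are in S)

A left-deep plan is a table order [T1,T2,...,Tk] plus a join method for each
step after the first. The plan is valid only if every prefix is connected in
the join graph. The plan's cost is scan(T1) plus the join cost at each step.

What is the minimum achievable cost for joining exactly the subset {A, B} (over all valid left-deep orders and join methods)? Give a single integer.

Selinger DP over subsets of {A,B}:
  {B}: scan cost=80, card=80
  {A}: scan cost=150, card=150
  {AB}: card=600; try (B,hash)→1420, (A,merge)→2070, (B,merge)→2140, (A,hash)→2560, (A,nl)→12080, (B,nl)→12150; best=1420 via (B,hash)

1420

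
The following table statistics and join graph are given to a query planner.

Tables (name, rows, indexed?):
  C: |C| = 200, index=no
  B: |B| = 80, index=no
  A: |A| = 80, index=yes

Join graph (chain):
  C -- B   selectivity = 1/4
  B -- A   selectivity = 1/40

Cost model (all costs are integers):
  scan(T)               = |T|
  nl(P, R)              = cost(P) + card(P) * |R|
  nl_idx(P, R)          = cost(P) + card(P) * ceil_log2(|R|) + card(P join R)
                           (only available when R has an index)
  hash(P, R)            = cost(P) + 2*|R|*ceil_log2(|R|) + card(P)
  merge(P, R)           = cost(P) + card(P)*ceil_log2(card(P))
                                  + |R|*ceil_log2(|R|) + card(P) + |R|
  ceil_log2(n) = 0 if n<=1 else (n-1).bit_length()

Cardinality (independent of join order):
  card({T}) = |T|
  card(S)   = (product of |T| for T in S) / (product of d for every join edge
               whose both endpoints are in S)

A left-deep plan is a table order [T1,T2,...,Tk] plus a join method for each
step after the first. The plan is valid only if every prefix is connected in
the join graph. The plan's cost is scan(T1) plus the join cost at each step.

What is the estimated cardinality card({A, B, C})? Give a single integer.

8000

Tables in S: A(80), B(80), C(200)
Edges inside S: C-B(d=4), B-A(d=40)
numerator = 80 * 80 * 200 = 1280000
denominator = 4 * 40 = 160
card(S) = 1280000 / 160 = 8000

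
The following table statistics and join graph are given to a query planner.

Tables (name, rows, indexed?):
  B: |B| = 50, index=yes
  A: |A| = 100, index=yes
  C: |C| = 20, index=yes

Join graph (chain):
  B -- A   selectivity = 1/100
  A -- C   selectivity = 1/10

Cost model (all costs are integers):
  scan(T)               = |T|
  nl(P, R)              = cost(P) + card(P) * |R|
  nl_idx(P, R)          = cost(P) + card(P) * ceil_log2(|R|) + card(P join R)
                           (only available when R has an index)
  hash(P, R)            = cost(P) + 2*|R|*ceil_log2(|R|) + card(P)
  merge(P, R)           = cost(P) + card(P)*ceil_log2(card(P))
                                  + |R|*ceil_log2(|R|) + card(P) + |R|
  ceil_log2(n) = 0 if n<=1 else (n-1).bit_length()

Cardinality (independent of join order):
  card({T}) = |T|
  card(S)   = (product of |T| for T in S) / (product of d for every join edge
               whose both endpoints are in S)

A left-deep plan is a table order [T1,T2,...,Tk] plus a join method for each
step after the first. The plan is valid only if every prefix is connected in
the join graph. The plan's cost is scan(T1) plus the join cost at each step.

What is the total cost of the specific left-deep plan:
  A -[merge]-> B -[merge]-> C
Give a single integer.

1720

step 1: scan A: cost=100, card=100
step 2: join B via merge
    card(P join B) = 100*50/(100) = 50
    cost = 100 + 100*7 + 50*6 + 100 + 50 = 1250
step 3: join C via merge
    card(P join C) = 50*20/(10) = 100
    cost = 1250 + 50*6 + 20*5 + 50 + 20 = 1720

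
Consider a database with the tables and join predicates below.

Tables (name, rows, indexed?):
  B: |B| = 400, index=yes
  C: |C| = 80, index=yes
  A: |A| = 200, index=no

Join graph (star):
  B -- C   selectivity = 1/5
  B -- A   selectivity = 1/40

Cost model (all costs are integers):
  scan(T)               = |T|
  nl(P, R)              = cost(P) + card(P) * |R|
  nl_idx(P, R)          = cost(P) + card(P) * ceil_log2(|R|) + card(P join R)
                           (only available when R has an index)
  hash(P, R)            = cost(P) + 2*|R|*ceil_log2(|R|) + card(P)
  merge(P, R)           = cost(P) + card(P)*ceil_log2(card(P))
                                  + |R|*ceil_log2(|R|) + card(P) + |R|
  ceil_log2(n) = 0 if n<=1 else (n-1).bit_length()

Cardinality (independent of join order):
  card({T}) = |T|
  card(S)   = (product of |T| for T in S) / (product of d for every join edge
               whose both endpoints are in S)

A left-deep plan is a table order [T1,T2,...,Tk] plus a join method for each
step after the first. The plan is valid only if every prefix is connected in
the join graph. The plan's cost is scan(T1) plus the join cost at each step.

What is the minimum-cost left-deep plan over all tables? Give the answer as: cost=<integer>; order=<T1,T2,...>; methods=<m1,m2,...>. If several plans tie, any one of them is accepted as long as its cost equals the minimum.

Selinger DP (subsets sized 1..n):
  {B}: scan cost=400, card=400
  {C}: scan cost=80, card=80
  {A}: scan cost=200, card=200
  {BC}: card=6400; try (C,hash)→1920, (B,merge)→4720, (C,merge)→5040, (B,nl_idx)→7200, (B,hash)→7360, (C,nl_idx)→9600 …(+2); best=1920 via (C,hash)
  {AB}: card=2000; try (B,nl_idx)→4000, (A,hash)→4000, (B,merge)→6000, (A,merge)→6200, (B,hash)→7600, (B,nl)→80200 …(+1); best=4000 via (B,nl_idx)
  {ABC}: card=32000; try (C,hash)→7120, (A,hash)→11520, (C,merge)→28640, (C,nl_idx)→50000, (A,merge)→93320, (C,nl)→164000 …(+1); best=7120 via (C,hash)

cost=7120; order=A,B,C; methods=nl_idx,hash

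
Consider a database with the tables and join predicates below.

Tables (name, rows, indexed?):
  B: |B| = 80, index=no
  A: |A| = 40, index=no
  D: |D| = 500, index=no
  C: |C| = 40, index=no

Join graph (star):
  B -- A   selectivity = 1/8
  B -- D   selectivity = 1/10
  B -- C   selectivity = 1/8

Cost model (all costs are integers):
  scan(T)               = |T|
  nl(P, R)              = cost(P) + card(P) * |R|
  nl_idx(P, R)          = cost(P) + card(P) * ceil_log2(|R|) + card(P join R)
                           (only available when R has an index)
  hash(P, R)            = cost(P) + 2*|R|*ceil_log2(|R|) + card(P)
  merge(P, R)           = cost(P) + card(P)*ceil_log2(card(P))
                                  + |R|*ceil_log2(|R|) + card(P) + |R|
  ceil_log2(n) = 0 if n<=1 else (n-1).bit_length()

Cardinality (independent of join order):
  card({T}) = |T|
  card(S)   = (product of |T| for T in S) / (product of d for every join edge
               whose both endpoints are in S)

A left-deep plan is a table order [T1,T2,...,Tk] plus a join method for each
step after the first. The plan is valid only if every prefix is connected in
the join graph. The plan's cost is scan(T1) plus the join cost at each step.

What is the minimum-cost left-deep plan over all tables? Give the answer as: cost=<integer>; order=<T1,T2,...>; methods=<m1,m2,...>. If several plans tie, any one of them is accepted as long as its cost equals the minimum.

Selinger DP (subsets sized 1..n):
  {B}: scan cost=80, card=80
  {A}: scan cost=40, card=40
  {D}: scan cost=500, card=500
  {C}: scan cost=40, card=40
  {AB}: card=400; try (A,hash)→640, (B,merge)→960, (A,merge)→1000, (B,hash)→1200, (B,nl)→3240, (A,nl)→3280; best=640 via (A,hash)
  {BD}: card=4000; try (B,hash)→2120, (D,merge)→5720, (B,merge)→6140, (D,hash)→9160, (D,nl)→40080, (B,nl)→40500; best=2120 via (B,hash)
  {BC}: card=400; try (C,hash)→640, (B,merge)→960, (C,merge)→1000, (B,hash)→1200, (B,nl)→3240, (C,nl)→3280; best=640 via (C,hash)
  {ABD}: card=20000; try (A,hash)→6600, (D,merge)→9640, (D,hash)→10040, (A,merge)→54400, (A,nl)→162120, (D,nl)→200640; best=6600 via (A,hash)
  {ABC}: card=2000; try (C,hash)→1520, (A,hash)→1520, (C,merge)→4920, (A,merge)→4920, (C,nl)→16640, (A,nl)→16640; best=1520 via (C,hash)
  {BCD}: card=20000; try (C,hash)→6600, (D,merge)→9640, (D,hash)→10040, (C,merge)→54400, (C,nl)→162120, (D,nl)→200640; best=6600 via (C,hash)
  {ABCD}: card=100000; try (D,hash)→12520, (C,hash)→27080, (A,hash)→27080, (D,merge)→30520, (C,merge)→326880, (A,merge)→326880 …(+3); best=12520 via (D,hash)

cost=12520; order=B,A,C,D; methods=hash,hash,hash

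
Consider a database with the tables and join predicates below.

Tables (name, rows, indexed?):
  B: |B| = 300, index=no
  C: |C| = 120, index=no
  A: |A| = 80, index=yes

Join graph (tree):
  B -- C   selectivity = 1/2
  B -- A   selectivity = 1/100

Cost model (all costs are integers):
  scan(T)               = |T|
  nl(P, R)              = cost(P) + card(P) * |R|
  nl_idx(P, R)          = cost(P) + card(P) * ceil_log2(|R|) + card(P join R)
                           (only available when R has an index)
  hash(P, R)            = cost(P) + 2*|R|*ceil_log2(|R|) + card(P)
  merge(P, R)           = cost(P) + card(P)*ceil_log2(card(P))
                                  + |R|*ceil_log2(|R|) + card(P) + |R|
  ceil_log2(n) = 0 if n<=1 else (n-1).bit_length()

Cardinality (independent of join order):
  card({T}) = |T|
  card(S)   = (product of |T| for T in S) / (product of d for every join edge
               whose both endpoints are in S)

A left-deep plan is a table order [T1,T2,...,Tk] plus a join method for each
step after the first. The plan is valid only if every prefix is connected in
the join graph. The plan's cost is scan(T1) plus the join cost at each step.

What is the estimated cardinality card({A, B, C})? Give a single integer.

14400

Tables in S: A(80), B(300), C(120)
Edges inside S: B-C(d=2), B-A(d=100)
numerator = 80 * 300 * 120 = 2880000
denominator = 2 * 100 = 200
card(S) = 2880000 / 200 = 14400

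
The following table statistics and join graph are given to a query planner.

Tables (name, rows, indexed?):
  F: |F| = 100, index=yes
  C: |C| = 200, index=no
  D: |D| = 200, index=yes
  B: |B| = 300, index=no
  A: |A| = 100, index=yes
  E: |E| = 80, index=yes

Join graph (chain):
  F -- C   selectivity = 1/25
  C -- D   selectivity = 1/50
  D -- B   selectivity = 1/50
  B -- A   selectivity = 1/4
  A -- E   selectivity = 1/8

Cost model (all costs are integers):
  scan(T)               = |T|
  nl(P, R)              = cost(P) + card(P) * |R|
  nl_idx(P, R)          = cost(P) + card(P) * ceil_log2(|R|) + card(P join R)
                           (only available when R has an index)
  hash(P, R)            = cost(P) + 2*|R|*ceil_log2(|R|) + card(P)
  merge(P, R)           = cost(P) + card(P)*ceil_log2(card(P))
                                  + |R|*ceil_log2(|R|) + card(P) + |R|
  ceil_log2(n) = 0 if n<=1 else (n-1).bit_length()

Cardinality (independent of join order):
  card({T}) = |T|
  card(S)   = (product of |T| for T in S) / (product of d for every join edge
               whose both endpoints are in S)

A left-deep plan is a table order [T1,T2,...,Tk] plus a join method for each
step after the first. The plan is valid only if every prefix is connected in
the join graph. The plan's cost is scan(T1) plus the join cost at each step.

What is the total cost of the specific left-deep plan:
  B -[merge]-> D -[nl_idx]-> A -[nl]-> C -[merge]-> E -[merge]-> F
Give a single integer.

step 1: scan B: cost=300, card=300
step 2: join D via merge
    card(P join D) = 300*200/(50) = 1200
    cost = 300 + 300*9 + 200*8 + 300 + 200 = 5100
step 3: join A via nl_idx
    card(P join A) = 1200*100/(4) = 30000
    cost = 5100 + 1200*7 + 30000 = 43500
step 4: join C via nl
    card(P join C) = 30000*200/(50) = 120000
    cost = 43500 + 30000*200 = 6043500
step 5: join E via merge
    card(P join E) = 120000*80/(8) = 1200000
    cost = 6043500 + 120000*17 + 80*7 + 120000 + 80 = 8204140
step 6: join F via merge
    card(P join F) = 1200000*100/(25) = 4800000
    cost = 8204140 + 1200000*21 + 100*7 + 1200000 + 100 = 34604940

34604940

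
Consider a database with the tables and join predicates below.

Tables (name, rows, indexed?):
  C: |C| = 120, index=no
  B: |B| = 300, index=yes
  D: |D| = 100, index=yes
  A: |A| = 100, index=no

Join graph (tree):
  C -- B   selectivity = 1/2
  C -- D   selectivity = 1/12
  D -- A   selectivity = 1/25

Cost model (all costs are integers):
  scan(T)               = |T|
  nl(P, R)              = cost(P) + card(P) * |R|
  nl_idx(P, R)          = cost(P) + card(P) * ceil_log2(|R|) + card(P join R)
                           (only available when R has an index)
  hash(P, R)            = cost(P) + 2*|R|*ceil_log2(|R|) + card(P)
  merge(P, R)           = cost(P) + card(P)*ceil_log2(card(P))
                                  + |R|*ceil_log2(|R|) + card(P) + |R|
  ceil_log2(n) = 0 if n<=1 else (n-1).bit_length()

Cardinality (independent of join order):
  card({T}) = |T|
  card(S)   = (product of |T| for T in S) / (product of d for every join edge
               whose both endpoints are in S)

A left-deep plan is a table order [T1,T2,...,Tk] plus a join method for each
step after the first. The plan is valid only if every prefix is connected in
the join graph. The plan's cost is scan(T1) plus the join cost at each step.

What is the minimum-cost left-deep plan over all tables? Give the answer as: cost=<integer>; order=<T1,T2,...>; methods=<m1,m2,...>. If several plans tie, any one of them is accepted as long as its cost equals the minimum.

cost=12680; order=A,D,C,B; methods=nl_idx,hash,hash

Selinger DP (subsets sized 1..n):
  {C}: scan cost=120, card=120
  {B}: scan cost=300, card=300
  {D}: scan cost=100, card=100
  {A}: scan cost=100, card=100
  {BC}: card=18000; try (C,hash)→2280, (B,merge)→4080, (C,merge)→4260, (B,hash)→5640, (B,nl_idx)→19200, (B,nl)→36120 …(+1); best=2280 via (C,hash)
  {CD}: card=1000; try (D,hash)→1640, (C,merge)→1860, (D,merge)→1880, (C,hash)→1880, (D,nl_idx)→1960, (C,nl)→12100 …(+1); best=1640 via (D,hash)
  {AD}: card=400; try (D,nl_idx)→1200, (D,hash)→1600, (A,hash)→1600, (D,merge)→1700, (A,merge)→1700, (D,nl)→10100 …(+1); best=1200 via (D,nl_idx)
  {BCD}: card=150000; try (B,hash)→8040, (B,merge)→15640, (D,hash)→21680, (B,nl_idx)→160640, (D,nl_idx)→278280, (D,merge)→291080 …(+2); best=8040 via (B,hash)
  {ACD}: card=4000; try (C,hash)→3280, (A,hash)→4040, (C,merge)→6160, (A,merge)→13440, (C,nl)→49200, (A,nl)→101640; best=3280 via (C,hash)
  {ABCD}: card=600000; try (B,hash)→12680, (B,merge)→58280, (A,hash)→159440, (B,nl_idx)→639280, (B,nl)→1203280, (A,merge)→2858840 …(+1); best=12680 via (B,hash)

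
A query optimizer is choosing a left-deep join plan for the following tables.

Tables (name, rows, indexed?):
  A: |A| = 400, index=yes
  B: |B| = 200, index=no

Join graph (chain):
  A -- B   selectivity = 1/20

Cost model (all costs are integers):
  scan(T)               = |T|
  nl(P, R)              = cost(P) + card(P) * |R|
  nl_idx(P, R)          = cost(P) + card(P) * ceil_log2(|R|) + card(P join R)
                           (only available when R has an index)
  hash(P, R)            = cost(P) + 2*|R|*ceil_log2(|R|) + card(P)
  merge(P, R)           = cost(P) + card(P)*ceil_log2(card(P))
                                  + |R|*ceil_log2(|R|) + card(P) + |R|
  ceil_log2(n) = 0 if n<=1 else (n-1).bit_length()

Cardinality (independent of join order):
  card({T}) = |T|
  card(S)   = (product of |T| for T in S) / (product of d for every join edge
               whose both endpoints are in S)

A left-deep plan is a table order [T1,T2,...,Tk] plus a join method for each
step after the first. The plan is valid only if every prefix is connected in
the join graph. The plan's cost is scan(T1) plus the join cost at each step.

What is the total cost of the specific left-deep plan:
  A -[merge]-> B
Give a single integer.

6200

step 1: scan A: cost=400, card=400
step 2: join B via merge
    card(P join B) = 400*200/(20) = 4000
    cost = 400 + 400*9 + 200*8 + 400 + 200 = 6200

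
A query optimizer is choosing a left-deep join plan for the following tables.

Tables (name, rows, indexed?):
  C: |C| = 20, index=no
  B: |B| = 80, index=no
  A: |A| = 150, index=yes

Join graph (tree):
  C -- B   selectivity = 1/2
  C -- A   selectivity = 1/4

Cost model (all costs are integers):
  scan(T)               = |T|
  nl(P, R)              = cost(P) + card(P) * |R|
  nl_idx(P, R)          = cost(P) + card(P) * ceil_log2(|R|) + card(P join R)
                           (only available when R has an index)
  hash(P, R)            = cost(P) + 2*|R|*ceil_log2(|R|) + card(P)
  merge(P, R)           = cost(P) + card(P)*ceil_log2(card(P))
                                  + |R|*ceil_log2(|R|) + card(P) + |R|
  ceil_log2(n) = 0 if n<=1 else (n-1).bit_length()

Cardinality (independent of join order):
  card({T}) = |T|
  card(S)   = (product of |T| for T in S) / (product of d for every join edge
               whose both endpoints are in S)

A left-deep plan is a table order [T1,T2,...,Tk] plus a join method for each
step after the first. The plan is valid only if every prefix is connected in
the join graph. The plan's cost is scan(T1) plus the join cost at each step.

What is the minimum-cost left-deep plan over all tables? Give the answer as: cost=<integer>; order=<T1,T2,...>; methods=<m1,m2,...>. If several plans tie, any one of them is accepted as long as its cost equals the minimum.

Selinger DP (subsets sized 1..n):
  {C}: scan cost=20, card=20
  {B}: scan cost=80, card=80
  {A}: scan cost=150, card=150
  {BC}: card=800; try (C,hash)→360, (B,merge)→780, (C,merge)→840, (B,hash)→1160, (B,nl)→1620, (C,nl)→1680; best=360 via (C,hash)
  {AC}: card=750; try (C,hash)→500, (A,nl_idx)→930, (A,merge)→1490, (C,merge)→1620, (A,hash)→2440, (A,nl)→3020 …(+1); best=500 via (C,hash)
  {ABC}: card=30000; try (B,hash)→2370, (A,hash)→3560, (B,merge)→9390, (A,merge)→10510, (A,nl_idx)→36760, (B,nl)→60500 …(+1); best=2370 via (B,hash)

cost=2370; order=A,C,B; methods=hash,hash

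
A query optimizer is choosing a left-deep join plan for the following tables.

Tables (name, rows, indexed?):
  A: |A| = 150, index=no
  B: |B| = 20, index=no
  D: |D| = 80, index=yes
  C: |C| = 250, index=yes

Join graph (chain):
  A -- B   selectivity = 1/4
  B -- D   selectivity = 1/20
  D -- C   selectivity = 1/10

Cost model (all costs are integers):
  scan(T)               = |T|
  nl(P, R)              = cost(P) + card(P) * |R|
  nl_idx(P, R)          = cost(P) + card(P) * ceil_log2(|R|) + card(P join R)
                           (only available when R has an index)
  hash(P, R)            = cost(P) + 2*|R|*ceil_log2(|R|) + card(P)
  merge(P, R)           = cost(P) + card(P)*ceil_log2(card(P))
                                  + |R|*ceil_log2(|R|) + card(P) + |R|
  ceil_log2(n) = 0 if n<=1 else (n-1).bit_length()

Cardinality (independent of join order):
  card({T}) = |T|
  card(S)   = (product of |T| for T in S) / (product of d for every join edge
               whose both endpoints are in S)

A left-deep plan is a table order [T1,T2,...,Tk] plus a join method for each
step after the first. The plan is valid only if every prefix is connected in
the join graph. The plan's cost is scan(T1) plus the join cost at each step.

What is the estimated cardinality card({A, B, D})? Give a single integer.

Tables in S: A(150), B(20), D(80)
Edges inside S: A-B(d=4), B-D(d=20)
numerator = 150 * 20 * 80 = 240000
denominator = 4 * 20 = 80
card(S) = 240000 / 80 = 3000

3000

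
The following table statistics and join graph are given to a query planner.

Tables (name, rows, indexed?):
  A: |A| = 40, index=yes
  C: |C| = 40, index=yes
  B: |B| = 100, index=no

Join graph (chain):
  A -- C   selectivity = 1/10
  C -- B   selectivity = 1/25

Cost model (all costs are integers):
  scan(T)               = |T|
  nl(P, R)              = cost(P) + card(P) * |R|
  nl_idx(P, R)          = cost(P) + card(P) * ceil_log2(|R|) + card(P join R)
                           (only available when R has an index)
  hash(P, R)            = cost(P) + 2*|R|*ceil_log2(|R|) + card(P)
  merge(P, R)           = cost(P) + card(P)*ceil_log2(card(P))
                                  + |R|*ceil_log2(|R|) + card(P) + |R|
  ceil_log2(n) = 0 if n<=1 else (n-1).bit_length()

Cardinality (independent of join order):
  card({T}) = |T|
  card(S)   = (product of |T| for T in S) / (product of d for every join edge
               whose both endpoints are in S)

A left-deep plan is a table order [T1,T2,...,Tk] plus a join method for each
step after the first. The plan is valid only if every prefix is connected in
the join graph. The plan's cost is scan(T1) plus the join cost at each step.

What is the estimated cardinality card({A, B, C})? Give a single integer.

Tables in S: A(40), B(100), C(40)
Edges inside S: A-C(d=10), C-B(d=25)
numerator = 40 * 100 * 40 = 160000
denominator = 10 * 25 = 250
card(S) = 160000 / 250 = 640

640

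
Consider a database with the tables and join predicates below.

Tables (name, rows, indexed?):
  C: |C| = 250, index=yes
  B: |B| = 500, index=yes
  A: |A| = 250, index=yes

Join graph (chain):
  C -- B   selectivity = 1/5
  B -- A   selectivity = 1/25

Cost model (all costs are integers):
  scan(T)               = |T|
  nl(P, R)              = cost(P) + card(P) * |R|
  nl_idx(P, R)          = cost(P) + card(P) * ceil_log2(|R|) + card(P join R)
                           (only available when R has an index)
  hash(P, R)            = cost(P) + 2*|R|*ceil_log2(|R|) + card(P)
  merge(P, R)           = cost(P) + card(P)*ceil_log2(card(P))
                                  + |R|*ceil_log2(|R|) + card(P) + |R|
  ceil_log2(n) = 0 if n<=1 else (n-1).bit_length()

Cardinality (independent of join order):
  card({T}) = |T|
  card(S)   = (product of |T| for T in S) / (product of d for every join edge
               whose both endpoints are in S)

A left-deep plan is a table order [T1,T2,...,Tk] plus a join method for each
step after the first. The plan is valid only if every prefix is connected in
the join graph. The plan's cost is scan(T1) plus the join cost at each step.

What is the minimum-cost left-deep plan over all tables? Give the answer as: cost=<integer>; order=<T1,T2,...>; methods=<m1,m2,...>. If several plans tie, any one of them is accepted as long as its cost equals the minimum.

cost=14000; order=B,A,C; methods=hash,hash

Selinger DP (subsets sized 1..n):
  {C}: scan cost=250, card=250
  {B}: scan cost=500, card=500
  {A}: scan cost=250, card=250
  {BC}: card=25000; try (C,hash)→5000, (B,merge)→7500, (C,merge)→7750, (B,hash)→9500, (B,nl_idx)→27500, (C,nl_idx)→29500 …(+2); best=5000 via (C,hash)
  {AB}: card=5000; try (A,hash)→5000, (B,merge)→7500, (B,nl_idx)→7500, (A,merge)→7750, (B,hash)→9500, (A,nl_idx)→9500 …(+2); best=5000 via (A,hash)
  {ABC}: card=250000; try (C,hash)→14000, (A,hash)→34000, (C,merge)→77250, (C,nl_idx)→295000, (A,merge)→407250, (A,nl_idx)→455000 …(+2); best=14000 via (C,hash)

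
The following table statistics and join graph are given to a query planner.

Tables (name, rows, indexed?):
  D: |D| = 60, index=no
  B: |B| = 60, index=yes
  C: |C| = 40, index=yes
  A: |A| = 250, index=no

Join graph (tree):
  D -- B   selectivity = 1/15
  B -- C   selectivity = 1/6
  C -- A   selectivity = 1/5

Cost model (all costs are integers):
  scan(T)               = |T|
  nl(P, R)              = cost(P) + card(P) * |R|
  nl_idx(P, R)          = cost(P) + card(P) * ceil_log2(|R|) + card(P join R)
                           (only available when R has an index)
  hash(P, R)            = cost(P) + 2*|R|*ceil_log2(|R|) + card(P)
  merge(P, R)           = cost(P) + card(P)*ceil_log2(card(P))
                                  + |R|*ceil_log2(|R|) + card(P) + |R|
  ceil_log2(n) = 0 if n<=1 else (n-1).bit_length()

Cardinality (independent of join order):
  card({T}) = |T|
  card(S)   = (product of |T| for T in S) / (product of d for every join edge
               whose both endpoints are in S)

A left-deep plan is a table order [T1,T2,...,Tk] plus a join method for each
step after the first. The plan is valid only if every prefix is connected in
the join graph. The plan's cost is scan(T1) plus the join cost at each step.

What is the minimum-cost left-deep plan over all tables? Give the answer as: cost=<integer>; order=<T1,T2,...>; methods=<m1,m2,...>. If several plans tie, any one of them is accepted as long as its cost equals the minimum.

Selinger DP (subsets sized 1..n):
  {D}: scan cost=60, card=60
  {B}: scan cost=60, card=60
  {C}: scan cost=40, card=40
  {A}: scan cost=250, card=250
  {BD}: card=240; try (B,nl_idx)→660, (D,hash)→840, (B,hash)→840, (D,merge)→900, (B,merge)→900, (D,nl)→3660 …(+1); best=660 via (B,nl_idx)
  {BC}: card=400; try (C,hash)→600, (B,nl_idx)→680, (B,merge)→740, (C,merge)→760, (B,hash)→800, (C,nl_idx)→820 …(+2); best=600 via (C,hash)
  {AC}: card=2000; try (C,hash)→980, (A,merge)→2570, (C,merge)→2780, (C,nl_idx)→3750, (A,hash)→4080, (A,nl)→10040 …(+1); best=980 via (C,hash)
  {BCD}: card=1600; try (C,hash)→1380, (D,hash)→1720, (C,merge)→3100, (C,nl_idx)→3700, (D,merge)→5020, (C,nl)→10260 …(+1); best=1380 via (C,hash)
  {ABC}: card=20000; try (B,hash)→3700, (A,hash)→5000, (A,merge)→6850, (B,merge)→25400, (B,nl_idx)→32980, (A,nl)→100600 …(+1); best=3700 via (B,hash)
  {ABCD}: card=80000; try (A,hash)→6980, (A,merge)→22830, (D,hash)→24420, (D,merge)→324120, (A,nl)→401380, (D,nl)→1203700; best=6980 via (A,hash)

cost=6980; order=D,B,C,A; methods=nl_idx,hash,hash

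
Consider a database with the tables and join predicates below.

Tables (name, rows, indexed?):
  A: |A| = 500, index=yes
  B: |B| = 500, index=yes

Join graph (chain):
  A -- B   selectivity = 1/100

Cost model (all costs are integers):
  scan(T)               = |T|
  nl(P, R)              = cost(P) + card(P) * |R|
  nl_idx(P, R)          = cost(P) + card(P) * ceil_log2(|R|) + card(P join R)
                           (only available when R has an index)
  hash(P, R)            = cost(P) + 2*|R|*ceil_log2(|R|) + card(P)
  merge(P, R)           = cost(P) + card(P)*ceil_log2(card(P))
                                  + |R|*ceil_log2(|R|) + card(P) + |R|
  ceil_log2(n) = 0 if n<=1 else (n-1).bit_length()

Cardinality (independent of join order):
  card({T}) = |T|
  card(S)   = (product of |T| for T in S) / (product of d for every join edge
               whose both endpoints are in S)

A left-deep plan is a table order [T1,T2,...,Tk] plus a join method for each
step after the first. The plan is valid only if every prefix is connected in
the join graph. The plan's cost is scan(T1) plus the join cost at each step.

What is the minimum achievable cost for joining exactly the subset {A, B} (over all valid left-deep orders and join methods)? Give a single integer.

7500

Selinger DP over subsets of {A,B}:
  {A}: scan cost=500, card=500
  {B}: scan cost=500, card=500
  {AB}: card=2500; try (B,nl_idx)→7500, (A,nl_idx)→7500, (B,hash)→10000, (A,hash)→10000, (B,merge)→10500, (A,merge)→10500 …(+2); best=7500 via (B,nl_idx)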